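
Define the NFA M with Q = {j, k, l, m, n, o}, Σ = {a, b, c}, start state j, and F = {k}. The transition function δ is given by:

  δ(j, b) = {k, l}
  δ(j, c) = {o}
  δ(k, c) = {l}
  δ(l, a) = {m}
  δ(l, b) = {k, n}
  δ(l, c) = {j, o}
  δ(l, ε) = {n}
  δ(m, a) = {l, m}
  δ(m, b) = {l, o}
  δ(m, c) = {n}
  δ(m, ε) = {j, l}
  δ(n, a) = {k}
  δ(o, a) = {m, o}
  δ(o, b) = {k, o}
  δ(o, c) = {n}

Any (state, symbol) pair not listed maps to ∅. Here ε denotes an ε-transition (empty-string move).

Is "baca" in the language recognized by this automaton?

Yes

Start in {j}.
Read 'b': {j} → {k, l, n}.
Read 'a': {k, l, n} → {j, k, l, m, n}.
Read 'c': {j, k, l, m, n} → {j, l, n, o}.
Read 'a': {j, l, n, o} → {j, k, l, m, n, o}.
The final set {j, k, l, m, n, o} contains the accepting state k.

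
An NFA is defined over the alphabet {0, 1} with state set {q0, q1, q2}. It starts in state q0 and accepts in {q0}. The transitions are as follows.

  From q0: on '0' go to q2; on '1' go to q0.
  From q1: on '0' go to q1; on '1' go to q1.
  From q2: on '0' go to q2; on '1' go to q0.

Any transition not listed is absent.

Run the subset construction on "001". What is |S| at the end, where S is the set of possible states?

Start in {q0}.
Read '0': {q0} → {q2}.
Read '0': {q2} → {q2}.
Read '1': {q2} → {q0}.
That set has 1 state.

1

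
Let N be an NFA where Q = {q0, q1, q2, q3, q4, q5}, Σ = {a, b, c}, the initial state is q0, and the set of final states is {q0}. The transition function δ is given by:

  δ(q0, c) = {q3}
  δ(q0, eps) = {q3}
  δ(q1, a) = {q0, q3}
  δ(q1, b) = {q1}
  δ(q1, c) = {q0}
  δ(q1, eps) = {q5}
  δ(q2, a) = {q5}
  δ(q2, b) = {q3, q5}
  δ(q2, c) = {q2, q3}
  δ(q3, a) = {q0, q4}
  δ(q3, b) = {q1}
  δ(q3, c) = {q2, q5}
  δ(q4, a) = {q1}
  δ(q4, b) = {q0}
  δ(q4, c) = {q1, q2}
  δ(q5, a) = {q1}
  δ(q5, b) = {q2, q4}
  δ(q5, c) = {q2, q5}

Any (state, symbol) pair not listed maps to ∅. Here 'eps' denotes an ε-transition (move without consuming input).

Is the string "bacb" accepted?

Start: ε-closure({q0}) = {q0, q3}.
Read 'b': q0→∅, q3→{q1}; union {q1}; ε-closure = {q1, q5}.
Read 'a': q1→{q0, q3}, q5→{q1}; union {q0, q1, q3}; ε-closure = {q0, q1, q3, q5}.
Read 'c': q0→{q3}, q1→{q0}, q3→{q2, q5}, q5→{q2, q5}; now {q0, q2, q3, q5}.
Read 'b': q0→∅, q2→{q3, q5}, q3→{q1}, q5→{q2, q4}; now {q1, q2, q3, q4, q5}.
The final set {q1, q2, q3, q4, q5} contains no accepting state.

No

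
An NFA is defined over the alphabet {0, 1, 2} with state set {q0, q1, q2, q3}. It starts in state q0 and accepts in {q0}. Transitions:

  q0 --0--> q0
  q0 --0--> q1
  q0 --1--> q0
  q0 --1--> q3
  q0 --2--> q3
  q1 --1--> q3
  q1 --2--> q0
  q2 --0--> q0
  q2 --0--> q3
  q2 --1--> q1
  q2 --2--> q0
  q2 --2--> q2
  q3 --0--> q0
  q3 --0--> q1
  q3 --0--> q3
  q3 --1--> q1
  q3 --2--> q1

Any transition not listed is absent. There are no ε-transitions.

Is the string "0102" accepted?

Start in {q0}.
Read '0': q0→{q0, q1}; now {q0, q1}.
Read '1': q0→{q0, q3}, q1→{q3}; now {q0, q3}.
Read '0': q0→{q0, q1}, q3→{q0, q1, q3}; now {q0, q1, q3}.
Read '2': q0→{q3}, q1→{q0}, q3→{q1}; now {q0, q1, q3}.
The final set {q0, q1, q3} contains the accepting state q0.

Yes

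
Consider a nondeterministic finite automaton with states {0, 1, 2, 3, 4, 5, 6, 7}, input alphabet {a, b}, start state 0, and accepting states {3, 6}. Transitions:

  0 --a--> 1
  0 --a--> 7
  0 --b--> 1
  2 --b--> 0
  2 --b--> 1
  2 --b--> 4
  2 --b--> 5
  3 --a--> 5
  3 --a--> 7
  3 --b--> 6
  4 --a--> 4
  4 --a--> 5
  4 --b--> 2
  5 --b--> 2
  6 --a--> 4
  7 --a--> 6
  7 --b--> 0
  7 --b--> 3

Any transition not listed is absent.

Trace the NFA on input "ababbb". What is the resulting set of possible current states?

{1, 2}

Start in {0}.
Read 'a': 0→{1, 7}; now {1, 7}.
Read 'b': 1→∅, 7→{0, 3}; now {0, 3}.
Read 'a': 0→{1, 7}, 3→{5, 7}; now {1, 5, 7}.
Read 'b': 1→∅, 5→{2}, 7→{0, 3}; now {0, 2, 3}.
Read 'b': 0→{1}, 2→{0, 1, 4, 5}, 3→{6}; now {0, 1, 4, 5, 6}.
Read 'b': 0→{1}, 1→∅, 4→{2}, 5→{2}, 6→∅; now {1, 2}.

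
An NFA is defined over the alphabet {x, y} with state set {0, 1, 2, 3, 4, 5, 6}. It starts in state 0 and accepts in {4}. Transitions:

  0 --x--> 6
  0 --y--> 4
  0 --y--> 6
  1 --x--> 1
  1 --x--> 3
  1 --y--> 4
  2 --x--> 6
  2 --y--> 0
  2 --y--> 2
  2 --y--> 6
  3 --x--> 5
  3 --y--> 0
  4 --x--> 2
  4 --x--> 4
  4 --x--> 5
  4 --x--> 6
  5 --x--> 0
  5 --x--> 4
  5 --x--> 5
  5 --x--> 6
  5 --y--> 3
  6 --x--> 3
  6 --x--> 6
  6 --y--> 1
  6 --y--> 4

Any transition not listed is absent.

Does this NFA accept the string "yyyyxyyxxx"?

No

Start in {0}.
Read 'y': 0→{4, 6}; now {4, 6}.
Read 'y': 4→∅, 6→{1, 4}; now {1, 4}.
Read 'y': 1→{4}, 4→∅; now {4}.
Read 'y': 4→∅; now ∅.
The set is empty and remains empty for the remaining 6 symbols.
The final set ∅ contains no accepting state.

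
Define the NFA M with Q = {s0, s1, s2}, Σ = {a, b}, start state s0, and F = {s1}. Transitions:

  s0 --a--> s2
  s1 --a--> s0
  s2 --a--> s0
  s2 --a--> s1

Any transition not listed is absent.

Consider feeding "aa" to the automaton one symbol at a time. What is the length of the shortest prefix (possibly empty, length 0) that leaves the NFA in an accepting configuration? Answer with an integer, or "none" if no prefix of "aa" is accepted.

Start in {s0}.
Read 'a': s0→{s2}; now {s2}.
Read 'a': s2→{s0, s1}; now {s0, s1}.
None of the earlier sets intersect F, but {s0, s1} does.

2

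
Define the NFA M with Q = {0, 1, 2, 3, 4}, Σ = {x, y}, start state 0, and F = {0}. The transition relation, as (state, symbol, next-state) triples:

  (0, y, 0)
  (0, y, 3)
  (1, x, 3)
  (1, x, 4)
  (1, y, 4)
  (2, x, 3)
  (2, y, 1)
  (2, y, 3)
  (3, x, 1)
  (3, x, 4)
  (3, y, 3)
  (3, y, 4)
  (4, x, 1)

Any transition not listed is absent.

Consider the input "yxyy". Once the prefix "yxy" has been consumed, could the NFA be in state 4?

Yes

Start in {0}.
Read 'y': 0→{0, 3}; now {0, 3}.
Read 'x': 0→∅, 3→{1, 4}; now {1, 4}.
Read 'y': 1→{4}, 4→∅; now {4}.
State 4 is in {4}.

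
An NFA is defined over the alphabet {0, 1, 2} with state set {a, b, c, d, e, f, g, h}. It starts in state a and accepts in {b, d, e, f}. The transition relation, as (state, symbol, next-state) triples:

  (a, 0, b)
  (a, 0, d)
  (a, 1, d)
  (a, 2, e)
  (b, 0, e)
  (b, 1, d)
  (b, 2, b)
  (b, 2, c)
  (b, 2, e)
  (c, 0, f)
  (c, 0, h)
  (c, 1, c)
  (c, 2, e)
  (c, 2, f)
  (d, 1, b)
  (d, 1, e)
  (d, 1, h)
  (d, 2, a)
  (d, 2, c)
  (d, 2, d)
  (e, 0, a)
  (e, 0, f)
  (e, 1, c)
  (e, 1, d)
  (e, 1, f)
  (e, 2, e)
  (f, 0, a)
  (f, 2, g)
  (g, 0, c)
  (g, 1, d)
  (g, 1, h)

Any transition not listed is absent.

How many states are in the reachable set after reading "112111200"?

Start in {a}.
Read '1': a→{d}; now {d}.
Read '1': d→{b, e, h}; now {b, e, h}.
Read '2': b→{b, c, e}, e→{e}, h→∅; now {b, c, e}.
Read '1': b→{d}, c→{c}, e→{c, d, f}; now {c, d, f}.
Read '1': c→{c}, d→{b, e, h}, f→∅; now {b, c, e, h}.
Read '1': b→{d}, c→{c}, e→{c, d, f}, h→∅; now {c, d, f}.
Read '2': c→{e, f}, d→{a, c, d}, f→{g}; now {a, c, d, e, f, g}.
Read '0': a→{b, d}, c→{f, h}, d→∅, e→{a, f}, f→{a}, g→{c}; now {a, b, c, d, f, h}.
Read '0': a→{b, d}, b→{e}, c→{f, h}, d→∅, f→{a}, h→∅; now {a, b, d, e, f, h}.
That set has 6 states.

6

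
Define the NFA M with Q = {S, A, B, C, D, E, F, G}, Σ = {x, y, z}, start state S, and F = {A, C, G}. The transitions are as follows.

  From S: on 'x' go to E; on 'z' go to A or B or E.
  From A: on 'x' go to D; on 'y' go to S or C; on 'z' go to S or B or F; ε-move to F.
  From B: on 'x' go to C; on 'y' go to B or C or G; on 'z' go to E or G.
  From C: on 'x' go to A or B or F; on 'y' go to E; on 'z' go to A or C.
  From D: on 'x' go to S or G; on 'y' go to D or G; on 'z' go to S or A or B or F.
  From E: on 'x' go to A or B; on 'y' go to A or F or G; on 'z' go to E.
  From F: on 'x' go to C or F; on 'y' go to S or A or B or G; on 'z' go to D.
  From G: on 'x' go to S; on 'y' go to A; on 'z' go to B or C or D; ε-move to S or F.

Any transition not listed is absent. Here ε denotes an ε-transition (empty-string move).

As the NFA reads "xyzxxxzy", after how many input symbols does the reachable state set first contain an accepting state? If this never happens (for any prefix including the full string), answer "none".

2

Start in {S}.
Read 'x': S→{E}; now {E}.
Read 'y': E→{A, F, G}; union {A, F, G}; ε-closure = {S, A, F, G}.
None of the earlier sets intersect F, but {S, A, F, G} does.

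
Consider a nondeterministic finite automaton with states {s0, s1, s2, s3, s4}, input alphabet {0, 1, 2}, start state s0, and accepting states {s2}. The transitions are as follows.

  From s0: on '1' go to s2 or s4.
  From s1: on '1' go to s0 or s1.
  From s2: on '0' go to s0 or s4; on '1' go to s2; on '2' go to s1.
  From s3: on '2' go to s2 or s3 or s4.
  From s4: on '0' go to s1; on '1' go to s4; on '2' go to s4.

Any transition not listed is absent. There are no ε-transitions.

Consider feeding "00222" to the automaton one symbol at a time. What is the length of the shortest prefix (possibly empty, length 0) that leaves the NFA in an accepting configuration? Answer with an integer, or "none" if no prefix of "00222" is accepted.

Start in {s0}.
Read '0': {s0} → ∅.
The set is empty and remains empty for the remaining 4 symbols.
No reachable set along the way intersects F.

none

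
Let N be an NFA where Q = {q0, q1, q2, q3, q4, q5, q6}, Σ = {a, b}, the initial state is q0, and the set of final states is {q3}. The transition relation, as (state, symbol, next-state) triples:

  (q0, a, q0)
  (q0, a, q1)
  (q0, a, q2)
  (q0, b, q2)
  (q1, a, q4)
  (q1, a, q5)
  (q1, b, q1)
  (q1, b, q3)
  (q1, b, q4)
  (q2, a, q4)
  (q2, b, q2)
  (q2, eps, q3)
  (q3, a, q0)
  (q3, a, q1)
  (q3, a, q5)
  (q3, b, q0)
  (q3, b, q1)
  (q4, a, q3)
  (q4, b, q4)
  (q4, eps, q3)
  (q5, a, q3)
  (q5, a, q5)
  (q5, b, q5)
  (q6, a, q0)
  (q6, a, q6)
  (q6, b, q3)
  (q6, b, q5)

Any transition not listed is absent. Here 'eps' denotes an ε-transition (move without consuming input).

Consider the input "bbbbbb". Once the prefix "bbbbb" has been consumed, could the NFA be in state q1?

Yes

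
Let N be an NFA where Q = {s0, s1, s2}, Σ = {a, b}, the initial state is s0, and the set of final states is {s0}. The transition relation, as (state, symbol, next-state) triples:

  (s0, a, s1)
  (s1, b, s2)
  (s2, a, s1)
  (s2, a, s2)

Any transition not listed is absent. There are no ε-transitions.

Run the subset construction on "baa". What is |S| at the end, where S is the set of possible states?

0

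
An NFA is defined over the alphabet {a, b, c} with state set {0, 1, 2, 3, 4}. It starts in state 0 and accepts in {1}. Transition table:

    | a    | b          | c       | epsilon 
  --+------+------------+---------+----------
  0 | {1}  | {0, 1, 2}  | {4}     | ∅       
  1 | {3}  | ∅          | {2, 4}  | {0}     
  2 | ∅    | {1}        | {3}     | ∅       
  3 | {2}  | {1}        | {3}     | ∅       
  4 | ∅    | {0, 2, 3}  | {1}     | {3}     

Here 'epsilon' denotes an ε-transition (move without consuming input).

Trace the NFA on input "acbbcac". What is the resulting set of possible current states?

{3}

Start in {0}.
Read 'a': {0} → {0, 1}.
Read 'c': {0, 1} → {2, 3, 4}.
Read 'b': {2, 3, 4} → {0, 1, 2, 3}.
Read 'b': {0, 1, 2, 3} → {0, 1, 2}.
Read 'c': {0, 1, 2} → {2, 3, 4}.
Read 'a': {2, 3, 4} → {2}.
Read 'c': {2} → {3}.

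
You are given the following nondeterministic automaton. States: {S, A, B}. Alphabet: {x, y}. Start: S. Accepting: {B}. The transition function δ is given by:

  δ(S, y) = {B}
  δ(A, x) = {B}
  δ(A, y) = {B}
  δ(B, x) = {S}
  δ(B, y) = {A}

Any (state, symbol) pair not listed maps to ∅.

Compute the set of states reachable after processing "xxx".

∅

Start in {S}.
Read 'x': {S} → ∅.
The set is empty and remains empty for the remaining 2 symbols.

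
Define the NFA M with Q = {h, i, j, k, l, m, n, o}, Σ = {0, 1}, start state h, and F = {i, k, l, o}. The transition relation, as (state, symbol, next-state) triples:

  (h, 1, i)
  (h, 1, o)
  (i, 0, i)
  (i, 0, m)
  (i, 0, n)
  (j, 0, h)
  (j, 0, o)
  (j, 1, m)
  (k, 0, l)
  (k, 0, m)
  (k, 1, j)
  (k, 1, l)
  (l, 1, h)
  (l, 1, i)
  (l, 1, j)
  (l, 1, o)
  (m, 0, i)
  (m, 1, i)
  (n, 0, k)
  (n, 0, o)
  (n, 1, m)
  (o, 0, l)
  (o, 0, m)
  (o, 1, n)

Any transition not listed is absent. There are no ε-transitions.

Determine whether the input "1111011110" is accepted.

Start in {h}.
Read '1': h→{i, o}; now {i, o}.
Read '1': i→∅, o→{n}; now {n}.
Read '1': n→{m}; now {m}.
Read '1': m→{i}; now {i}.
Read '0': i→{i, m, n}; now {i, m, n}.
Read '1': i→∅, m→{i}, n→{m}; now {i, m}.
Read '1': i→∅, m→{i}; now {i}.
Read '1': i→∅; now ∅.
The set is empty and remains empty for the remaining 2 symbols.
The final set ∅ contains no accepting state.

No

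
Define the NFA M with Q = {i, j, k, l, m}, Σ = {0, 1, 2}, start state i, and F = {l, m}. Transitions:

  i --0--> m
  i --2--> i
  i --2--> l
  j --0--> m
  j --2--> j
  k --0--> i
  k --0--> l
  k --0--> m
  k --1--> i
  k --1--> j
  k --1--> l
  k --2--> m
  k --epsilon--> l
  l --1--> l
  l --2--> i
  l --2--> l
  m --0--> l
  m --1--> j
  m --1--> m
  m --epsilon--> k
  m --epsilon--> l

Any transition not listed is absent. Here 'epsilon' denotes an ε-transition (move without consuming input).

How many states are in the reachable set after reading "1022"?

Start in {i}.
Read '1': {i} → ∅.
The set is empty and remains empty for the remaining 3 symbols.
That set has 0 states.

0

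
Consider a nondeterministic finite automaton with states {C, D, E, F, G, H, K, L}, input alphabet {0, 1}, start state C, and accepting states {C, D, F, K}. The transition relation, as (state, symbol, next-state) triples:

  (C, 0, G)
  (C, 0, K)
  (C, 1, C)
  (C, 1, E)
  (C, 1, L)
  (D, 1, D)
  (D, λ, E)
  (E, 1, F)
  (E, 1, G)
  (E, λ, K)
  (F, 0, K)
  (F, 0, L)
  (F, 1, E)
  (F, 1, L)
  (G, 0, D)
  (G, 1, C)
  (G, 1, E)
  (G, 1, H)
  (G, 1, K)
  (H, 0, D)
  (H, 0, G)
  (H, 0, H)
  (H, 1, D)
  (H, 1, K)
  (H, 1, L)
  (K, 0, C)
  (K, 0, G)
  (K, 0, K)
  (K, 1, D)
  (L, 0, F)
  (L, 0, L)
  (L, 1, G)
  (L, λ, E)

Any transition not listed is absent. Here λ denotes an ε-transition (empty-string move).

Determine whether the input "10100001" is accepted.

Start in {C}.
Read '1': C→{C, E, L}; union {C, E, L}; ε-closure = {C, E, K, L}.
Read '0': C→{G, K}, E→∅, K→{C, G, K}, L→{F, L}; union {C, F, G, K, L}; ε-closure = {C, E, F, G, K, L}.
Read '1': C→{C, E, L}, E→{F, G}, F→{E, L}, G→{C, E, H, K}, K→{D}, L→{G}; now {C, D, E, F, G, H, K, L}.
Read '0': C→{G, K}, D→∅, E→∅, F→{K, L}, G→{D}, H→{D, G, H}, K→{C, G, K}, L→{F, L}; union {C, D, F, G, H, K, L}; ε-closure = {C, D, E, F, G, H, K, L}.
Read '0': C→{G, K}, D→∅, E→∅, F→{K, L}, G→{D}, H→{D, G, H}, K→{C, G, K}, L→{F, L}; union {C, D, F, G, H, K, L}; ε-closure = {C, D, E, F, G, H, K, L}.
Read '0': C→{G, K}, D→∅, E→∅, F→{K, L}, G→{D}, H→{D, G, H}, K→{C, G, K}, L→{F, L}; union {C, D, F, G, H, K, L}; ε-closure = {C, D, E, F, G, H, K, L}.
Read '0': C→{G, K}, D→∅, E→∅, F→{K, L}, G→{D}, H→{D, G, H}, K→{C, G, K}, L→{F, L}; union {C, D, F, G, H, K, L}; ε-closure = {C, D, E, F, G, H, K, L}.
Read '1': C→{C, E, L}, D→{D}, E→{F, G}, F→{E, L}, G→{C, E, H, K}, H→{D, K, L}, K→{D}, L→{G}; now {C, D, E, F, G, H, K, L}.
The final set {C, D, E, F, G, H, K, L} contains the accepting states C, D, F, K.

Yes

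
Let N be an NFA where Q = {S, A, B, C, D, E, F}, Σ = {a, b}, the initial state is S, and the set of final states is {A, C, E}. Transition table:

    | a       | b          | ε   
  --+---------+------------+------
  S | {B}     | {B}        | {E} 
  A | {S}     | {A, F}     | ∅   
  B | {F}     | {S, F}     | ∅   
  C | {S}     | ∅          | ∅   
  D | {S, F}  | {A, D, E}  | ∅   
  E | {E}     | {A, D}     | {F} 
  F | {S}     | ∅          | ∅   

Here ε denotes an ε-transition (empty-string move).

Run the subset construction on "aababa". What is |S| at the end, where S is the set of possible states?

Start: ε-closure({S}) = {S, E, F}.
Read 'a': {S, E, F} → {S, B, E, F}.
Read 'a': {S, B, E, F} → {S, B, E, F}.
Read 'b': {S, B, E, F} → {S, A, B, D, E, F}.
Read 'a': {S, A, B, D, E, F} → {S, B, E, F}.
Read 'b': {S, B, E, F} → {S, A, B, D, E, F}.
Read 'a': {S, A, B, D, E, F} → {S, B, E, F}.
That set has 4 states.

4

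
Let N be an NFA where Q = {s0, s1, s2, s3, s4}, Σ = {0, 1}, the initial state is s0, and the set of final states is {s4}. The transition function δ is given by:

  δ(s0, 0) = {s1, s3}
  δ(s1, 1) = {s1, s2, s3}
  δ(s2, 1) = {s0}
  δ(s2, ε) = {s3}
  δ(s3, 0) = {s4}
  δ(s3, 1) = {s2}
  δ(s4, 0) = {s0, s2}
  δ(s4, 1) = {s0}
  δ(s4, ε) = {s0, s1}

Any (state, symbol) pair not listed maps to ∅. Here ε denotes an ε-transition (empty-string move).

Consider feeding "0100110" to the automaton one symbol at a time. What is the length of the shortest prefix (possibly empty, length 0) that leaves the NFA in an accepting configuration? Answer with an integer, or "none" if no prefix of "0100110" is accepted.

Start in {s0}.
Read '0': s0→{s1, s3}; now {s1, s3}.
Read '1': s1→{s1, s2, s3}, s3→{s2}; now {s1, s2, s3}.
Read '0': s1→∅, s2→∅, s3→{s4}; union {s4}; ε-closure = {s0, s1, s4}.
None of the earlier sets intersect F, but {s0, s1, s4} does.

3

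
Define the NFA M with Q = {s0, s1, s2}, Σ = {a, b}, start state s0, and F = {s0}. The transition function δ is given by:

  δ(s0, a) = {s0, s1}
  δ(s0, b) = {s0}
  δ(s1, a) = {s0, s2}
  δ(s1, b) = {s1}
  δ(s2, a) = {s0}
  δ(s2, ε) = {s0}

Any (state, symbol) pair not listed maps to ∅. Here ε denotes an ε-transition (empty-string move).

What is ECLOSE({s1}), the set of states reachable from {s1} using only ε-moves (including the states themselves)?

Begin with {s1}.
No ε-moves leave this set, so the closure equals the set itself.

{s1}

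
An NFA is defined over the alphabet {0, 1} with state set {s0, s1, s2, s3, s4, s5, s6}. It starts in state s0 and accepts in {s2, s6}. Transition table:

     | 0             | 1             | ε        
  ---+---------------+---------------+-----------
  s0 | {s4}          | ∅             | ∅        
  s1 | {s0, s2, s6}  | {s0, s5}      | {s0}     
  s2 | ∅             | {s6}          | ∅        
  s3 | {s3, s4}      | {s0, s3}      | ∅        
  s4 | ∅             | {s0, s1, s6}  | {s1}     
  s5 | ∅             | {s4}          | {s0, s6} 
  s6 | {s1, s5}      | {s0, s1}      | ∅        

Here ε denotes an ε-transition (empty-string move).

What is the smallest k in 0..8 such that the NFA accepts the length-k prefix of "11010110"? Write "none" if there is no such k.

Start in {s0}.
Read '1': {s0} → ∅.
The set is empty and remains empty for the remaining 7 symbols.
No reachable set along the way intersects F.

none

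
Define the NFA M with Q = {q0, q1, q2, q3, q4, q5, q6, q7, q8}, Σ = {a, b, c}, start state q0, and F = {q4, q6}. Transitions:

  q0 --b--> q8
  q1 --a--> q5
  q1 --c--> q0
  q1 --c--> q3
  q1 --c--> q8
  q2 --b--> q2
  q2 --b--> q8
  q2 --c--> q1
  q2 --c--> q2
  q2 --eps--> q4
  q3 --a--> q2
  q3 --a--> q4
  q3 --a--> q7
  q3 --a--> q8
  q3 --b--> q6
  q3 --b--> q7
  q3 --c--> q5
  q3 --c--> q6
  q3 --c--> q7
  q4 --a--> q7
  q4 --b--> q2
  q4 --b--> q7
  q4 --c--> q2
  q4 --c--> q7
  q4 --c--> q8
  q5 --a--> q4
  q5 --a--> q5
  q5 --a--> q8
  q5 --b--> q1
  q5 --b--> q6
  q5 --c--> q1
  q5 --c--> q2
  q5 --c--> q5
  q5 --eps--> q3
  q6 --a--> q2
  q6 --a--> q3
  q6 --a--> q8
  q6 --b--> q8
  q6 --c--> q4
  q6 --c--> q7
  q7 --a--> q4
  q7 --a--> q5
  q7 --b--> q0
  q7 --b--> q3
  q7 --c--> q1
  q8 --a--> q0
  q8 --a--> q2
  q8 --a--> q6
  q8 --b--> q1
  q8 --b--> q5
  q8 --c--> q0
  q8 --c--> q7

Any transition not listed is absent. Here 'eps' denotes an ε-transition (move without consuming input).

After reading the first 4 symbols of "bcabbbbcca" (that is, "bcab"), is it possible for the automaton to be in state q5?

No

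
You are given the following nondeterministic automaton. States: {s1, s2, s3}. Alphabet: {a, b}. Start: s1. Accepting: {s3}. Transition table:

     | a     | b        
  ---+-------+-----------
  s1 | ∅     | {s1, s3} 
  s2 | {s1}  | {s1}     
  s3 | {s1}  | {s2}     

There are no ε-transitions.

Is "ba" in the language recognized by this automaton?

Start in {s1}.
Read 'b': s1→{s1, s3}; now {s1, s3}.
Read 'a': s1→∅, s3→{s1}; now {s1}.
The final set {s1} contains no accepting state.

No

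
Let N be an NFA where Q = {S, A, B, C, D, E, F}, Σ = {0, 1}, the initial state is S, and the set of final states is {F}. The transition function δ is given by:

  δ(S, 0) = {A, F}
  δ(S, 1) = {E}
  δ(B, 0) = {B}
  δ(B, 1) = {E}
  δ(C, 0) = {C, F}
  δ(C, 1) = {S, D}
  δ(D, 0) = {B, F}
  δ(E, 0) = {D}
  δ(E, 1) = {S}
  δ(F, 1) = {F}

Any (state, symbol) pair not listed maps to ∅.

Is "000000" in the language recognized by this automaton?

No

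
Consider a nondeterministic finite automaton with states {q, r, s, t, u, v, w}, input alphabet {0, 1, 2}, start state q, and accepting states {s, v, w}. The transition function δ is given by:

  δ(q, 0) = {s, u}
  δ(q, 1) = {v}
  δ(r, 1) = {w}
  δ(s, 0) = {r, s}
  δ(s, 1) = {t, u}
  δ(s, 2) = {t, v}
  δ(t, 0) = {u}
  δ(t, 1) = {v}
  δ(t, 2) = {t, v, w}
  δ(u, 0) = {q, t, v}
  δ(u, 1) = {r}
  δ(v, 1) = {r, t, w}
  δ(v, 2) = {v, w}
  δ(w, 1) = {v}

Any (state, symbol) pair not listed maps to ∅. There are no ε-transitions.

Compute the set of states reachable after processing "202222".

Start in {q}.
Read '2': q→∅; now ∅.
The set is empty and remains empty for the remaining 5 symbols.

∅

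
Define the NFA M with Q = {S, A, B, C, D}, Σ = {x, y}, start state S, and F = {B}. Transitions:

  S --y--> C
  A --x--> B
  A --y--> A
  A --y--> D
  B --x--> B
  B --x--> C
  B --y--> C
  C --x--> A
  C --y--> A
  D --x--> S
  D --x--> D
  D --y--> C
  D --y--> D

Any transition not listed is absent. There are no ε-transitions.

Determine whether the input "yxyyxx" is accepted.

Start in {S}.
Read 'y': S→{C}; now {C}.
Read 'x': C→{A}; now {A}.
Read 'y': A→{A, D}; now {A, D}.
Read 'y': A→{A, D}, D→{C, D}; now {A, C, D}.
Read 'x': A→{B}, C→{A}, D→{S, D}; now {S, A, B, D}.
Read 'x': S→∅, A→{B}, B→{B, C}, D→{S, D}; now {S, B, C, D}.
The final set {S, B, C, D} contains the accepting state B.

Yes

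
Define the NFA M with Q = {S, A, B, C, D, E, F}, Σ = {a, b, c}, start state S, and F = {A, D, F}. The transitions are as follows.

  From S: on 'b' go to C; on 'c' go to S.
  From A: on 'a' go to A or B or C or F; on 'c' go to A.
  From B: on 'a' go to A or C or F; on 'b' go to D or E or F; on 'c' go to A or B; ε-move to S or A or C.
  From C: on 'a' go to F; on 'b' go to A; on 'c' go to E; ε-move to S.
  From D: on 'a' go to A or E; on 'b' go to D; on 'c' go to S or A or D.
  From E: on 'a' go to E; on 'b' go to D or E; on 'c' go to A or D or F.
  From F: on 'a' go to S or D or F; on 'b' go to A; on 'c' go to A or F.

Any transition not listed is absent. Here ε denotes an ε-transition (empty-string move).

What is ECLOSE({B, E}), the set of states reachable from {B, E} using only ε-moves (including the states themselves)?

{S, A, B, C, E}

Begin with {B, E}.
ε-move B → S; add S.
ε-move B → A; add A.
ε-move B → C; add C.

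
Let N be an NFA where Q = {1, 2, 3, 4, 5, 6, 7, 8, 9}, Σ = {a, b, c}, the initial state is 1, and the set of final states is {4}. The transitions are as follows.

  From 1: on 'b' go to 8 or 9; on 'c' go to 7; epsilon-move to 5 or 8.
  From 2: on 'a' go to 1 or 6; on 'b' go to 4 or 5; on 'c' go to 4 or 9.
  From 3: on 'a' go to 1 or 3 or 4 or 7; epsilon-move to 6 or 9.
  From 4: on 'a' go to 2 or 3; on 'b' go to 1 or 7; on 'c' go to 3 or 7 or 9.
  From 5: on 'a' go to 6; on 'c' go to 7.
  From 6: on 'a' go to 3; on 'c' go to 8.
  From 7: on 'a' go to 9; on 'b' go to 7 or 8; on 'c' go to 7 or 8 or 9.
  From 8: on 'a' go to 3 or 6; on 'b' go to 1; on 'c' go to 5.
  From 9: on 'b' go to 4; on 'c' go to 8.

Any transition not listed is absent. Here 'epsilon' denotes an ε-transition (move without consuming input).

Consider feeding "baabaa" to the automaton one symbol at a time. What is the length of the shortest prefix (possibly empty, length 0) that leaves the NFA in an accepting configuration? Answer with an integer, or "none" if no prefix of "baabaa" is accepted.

Start: ε-closure({1}) = {1, 5, 8}.
Read 'b': 1→{8, 9}, 5→∅, 8→{1}; union {1, 8, 9}; ε-closure = {1, 5, 8, 9}.
Read 'a': 1→∅, 5→{6}, 8→{3, 6}, 9→∅; union {3, 6}; ε-closure = {3, 6, 9}.
Read 'a': 3→{1, 3, 4, 7}, 6→{3}, 9→∅; union {1, 3, 4, 7}; ε-closure = {1, 3, 4, 5, 6, 7, 8, 9}.
None of the earlier sets intersect F, but {1, 3, 4, 5, 6, 7, 8, 9} does.

3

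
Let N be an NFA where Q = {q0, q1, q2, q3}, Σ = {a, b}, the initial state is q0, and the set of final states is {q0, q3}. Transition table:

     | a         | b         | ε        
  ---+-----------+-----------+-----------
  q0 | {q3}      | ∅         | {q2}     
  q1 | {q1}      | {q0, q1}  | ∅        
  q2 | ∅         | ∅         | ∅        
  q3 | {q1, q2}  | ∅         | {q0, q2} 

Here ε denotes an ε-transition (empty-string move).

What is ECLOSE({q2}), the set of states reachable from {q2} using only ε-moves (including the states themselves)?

Begin with {q2}.
No ε-moves leave this set, so the closure equals the set itself.

{q2}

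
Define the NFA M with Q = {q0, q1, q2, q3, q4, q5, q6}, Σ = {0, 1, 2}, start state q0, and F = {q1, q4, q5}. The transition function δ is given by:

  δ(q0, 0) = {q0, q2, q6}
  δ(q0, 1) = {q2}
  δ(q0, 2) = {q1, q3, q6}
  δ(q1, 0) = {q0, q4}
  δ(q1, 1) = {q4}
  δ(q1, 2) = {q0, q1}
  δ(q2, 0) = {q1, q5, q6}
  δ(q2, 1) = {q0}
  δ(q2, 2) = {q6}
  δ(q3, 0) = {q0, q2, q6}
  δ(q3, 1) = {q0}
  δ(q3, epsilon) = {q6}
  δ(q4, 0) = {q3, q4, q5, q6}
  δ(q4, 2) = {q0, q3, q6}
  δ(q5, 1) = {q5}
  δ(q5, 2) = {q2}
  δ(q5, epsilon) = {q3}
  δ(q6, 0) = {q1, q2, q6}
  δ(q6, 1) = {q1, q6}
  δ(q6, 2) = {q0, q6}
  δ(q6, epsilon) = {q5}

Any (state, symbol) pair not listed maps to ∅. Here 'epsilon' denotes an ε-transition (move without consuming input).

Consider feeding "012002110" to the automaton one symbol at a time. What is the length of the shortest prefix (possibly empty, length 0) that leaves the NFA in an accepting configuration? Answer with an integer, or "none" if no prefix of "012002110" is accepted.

1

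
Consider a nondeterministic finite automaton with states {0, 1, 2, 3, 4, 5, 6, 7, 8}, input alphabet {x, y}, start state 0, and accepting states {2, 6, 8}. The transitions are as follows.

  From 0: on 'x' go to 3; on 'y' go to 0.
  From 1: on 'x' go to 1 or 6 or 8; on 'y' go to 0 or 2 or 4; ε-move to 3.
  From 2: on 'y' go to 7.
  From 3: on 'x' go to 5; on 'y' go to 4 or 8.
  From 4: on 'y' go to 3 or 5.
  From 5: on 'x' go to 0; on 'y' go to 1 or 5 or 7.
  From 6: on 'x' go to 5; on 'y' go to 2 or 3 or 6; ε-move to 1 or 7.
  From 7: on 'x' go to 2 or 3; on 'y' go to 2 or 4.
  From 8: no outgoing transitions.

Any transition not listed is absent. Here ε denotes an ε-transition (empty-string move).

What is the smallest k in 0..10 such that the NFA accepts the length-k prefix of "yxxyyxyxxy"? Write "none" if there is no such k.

5

Start in {0}.
Read 'y': {0} → {0}.
Read 'x': {0} → {3}.
Read 'x': {3} → {5}.
Read 'y': {5} → {1, 3, 5, 7}.
Read 'y': {1, 3, 5, 7} → {0, 1, 2, 3, 4, 5, 7, 8}.
None of the earlier sets intersect F, but {0, 1, 2, 3, 4, 5, 7, 8} does.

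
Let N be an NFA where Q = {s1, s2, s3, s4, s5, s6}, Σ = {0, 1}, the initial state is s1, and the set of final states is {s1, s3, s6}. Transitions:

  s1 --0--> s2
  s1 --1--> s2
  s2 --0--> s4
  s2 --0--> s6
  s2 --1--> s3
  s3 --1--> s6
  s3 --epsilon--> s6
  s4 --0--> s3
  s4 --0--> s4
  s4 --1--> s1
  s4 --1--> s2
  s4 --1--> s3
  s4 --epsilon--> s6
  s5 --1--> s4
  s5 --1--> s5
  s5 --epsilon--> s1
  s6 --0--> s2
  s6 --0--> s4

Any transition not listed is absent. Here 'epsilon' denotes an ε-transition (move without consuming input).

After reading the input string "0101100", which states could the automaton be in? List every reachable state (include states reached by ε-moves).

Start in {s1}.
Read '0': {s1} → {s2}.
Read '1': {s2} → {s3, s6}.
Read '0': {s3, s6} → {s2, s4, s6}.
Read '1': {s2, s4, s6} → {s1, s2, s3, s6}.
Read '1': {s1, s2, s3, s6} → {s2, s3, s6}.
Read '0': {s2, s3, s6} → {s2, s4, s6}.
Read '0': {s2, s4, s6} → {s2, s3, s4, s6}.

{s2, s3, s4, s6}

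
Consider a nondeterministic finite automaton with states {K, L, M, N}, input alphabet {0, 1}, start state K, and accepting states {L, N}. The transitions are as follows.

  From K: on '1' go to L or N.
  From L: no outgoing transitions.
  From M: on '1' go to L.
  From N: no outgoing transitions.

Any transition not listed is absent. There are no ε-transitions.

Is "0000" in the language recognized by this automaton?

Start in {K}.
Read '0': K→∅; now ∅.
The set is empty and remains empty for the remaining 3 symbols.
The final set ∅ contains no accepting state.

No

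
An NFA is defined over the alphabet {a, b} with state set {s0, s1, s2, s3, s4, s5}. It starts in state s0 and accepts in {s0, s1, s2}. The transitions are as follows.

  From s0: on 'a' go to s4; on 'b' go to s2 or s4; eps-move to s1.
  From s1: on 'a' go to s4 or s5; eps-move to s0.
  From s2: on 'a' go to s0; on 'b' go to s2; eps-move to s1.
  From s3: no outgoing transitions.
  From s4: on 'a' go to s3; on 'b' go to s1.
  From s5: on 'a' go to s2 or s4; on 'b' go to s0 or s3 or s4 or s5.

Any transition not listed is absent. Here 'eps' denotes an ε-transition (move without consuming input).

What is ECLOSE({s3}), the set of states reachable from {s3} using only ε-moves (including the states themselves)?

Begin with {s3}.
No ε-moves leave this set, so the closure equals the set itself.

{s3}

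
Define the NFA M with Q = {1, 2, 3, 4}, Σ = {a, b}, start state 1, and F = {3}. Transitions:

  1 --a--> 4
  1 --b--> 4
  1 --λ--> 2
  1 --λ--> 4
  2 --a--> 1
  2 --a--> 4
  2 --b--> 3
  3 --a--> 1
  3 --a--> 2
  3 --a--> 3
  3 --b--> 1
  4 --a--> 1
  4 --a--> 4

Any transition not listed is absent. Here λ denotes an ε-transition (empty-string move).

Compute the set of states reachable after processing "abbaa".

{1, 2, 4}

Start: ε-closure({1}) = {1, 2, 4}.
Read 'a': {1, 2, 4} → {1, 2, 4}.
Read 'b': {1, 2, 4} → {3, 4}.
Read 'b': {3, 4} → {1, 2, 4}.
Read 'a': {1, 2, 4} → {1, 2, 4}.
Read 'a': {1, 2, 4} → {1, 2, 4}.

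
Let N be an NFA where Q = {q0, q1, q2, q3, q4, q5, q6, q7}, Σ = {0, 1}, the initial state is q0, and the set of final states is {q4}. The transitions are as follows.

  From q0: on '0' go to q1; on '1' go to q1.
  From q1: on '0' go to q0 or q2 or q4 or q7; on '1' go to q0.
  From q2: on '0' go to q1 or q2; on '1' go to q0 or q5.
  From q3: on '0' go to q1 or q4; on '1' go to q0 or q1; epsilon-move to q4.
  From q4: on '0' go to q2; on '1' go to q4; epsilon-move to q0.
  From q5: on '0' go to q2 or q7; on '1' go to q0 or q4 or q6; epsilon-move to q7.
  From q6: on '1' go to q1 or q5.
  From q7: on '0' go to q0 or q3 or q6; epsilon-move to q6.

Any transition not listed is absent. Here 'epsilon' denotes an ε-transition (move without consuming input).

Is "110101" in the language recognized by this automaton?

No

Start in {q0}.
Read '1': q0→{q1}; now {q1}.
Read '1': q1→{q0}; now {q0}.
Read '0': q0→{q1}; now {q1}.
Read '1': q1→{q0}; now {q0}.
Read '0': q0→{q1}; now {q1}.
Read '1': q1→{q0}; now {q0}.
The final set {q0} contains no accepting state.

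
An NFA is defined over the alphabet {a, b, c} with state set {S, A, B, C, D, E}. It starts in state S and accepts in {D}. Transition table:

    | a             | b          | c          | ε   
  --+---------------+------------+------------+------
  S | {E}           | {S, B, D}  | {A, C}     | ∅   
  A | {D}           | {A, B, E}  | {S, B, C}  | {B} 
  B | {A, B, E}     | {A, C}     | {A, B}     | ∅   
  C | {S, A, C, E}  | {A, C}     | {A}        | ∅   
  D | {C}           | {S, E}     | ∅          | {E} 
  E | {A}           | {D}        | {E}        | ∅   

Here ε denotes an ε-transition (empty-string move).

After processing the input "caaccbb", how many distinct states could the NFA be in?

6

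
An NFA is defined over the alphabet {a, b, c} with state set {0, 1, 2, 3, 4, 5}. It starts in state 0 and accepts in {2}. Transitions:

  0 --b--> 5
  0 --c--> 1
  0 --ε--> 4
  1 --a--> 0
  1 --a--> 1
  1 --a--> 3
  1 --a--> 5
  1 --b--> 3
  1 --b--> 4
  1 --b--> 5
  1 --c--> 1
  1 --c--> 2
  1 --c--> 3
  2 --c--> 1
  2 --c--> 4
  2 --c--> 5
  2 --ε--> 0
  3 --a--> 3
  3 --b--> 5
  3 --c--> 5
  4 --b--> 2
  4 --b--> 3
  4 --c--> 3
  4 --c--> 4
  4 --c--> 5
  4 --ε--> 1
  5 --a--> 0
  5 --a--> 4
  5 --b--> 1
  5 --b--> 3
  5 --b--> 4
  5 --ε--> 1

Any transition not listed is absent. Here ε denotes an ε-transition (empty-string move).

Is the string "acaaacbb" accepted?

Start: ε-closure({0}) = {0, 1, 4}.
Read 'a': {0, 1, 4} → {0, 1, 3, 4, 5}.
Read 'c': {0, 1, 3, 4, 5} → {0, 1, 2, 3, 4, 5}.
Read 'a': {0, 1, 2, 3, 4, 5} → {0, 1, 3, 4, 5}.
Read 'a': {0, 1, 3, 4, 5} → {0, 1, 3, 4, 5}.
Read 'a': {0, 1, 3, 4, 5} → {0, 1, 3, 4, 5}.
Read 'c': {0, 1, 3, 4, 5} → {0, 1, 2, 3, 4, 5}.
Read 'b': {0, 1, 2, 3, 4, 5} → {0, 1, 2, 3, 4, 5}.
Read 'b': {0, 1, 2, 3, 4, 5} → {0, 1, 2, 3, 4, 5}.
The final set {0, 1, 2, 3, 4, 5} contains the accepting state 2.

Yes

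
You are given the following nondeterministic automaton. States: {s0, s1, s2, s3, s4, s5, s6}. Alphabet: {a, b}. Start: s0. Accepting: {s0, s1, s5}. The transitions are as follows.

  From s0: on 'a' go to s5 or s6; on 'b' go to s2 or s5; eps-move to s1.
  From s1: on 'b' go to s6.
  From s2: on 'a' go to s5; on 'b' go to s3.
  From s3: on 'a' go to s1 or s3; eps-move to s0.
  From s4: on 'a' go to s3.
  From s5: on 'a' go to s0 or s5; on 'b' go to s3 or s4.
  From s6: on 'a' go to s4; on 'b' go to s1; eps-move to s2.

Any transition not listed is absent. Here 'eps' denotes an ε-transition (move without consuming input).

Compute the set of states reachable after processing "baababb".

{s0, s1, s2, s3, s4, s5, s6}

Start: ε-closure({s0}) = {s0, s1}.
Read 'b': s0→{s2, s5}, s1→{s6}; now {s2, s5, s6}.
Read 'a': s2→{s5}, s5→{s0, s5}, s6→{s4}; union {s0, s4, s5}; ε-closure = {s0, s1, s4, s5}.
Read 'a': s0→{s5, s6}, s1→∅, s4→{s3}, s5→{s0, s5}; union {s0, s3, s5, s6}; ε-closure = {s0, s1, s2, s3, s5, s6}.
Read 'b': s0→{s2, s5}, s1→{s6}, s2→{s3}, s3→∅, s5→{s3, s4}, s6→{s1}; union {s1, s2, s3, s4, s5, s6}; ε-closure = {s0, s1, s2, s3, s4, s5, s6}.
Read 'a': s0→{s5, s6}, s1→∅, s2→{s5}, s3→{s1, s3}, s4→{s3}, s5→{s0, s5}, s6→{s4}; union {s0, s1, s3, s4, s5, s6}; ε-closure = {s0, s1, s2, s3, s4, s5, s6}.
Read 'b': s0→{s2, s5}, s1→{s6}, s2→{s3}, s3→∅, s4→∅, s5→{s3, s4}, s6→{s1}; union {s1, s2, s3, s4, s5, s6}; ε-closure = {s0, s1, s2, s3, s4, s5, s6}.
Read 'b': s0→{s2, s5}, s1→{s6}, s2→{s3}, s3→∅, s4→∅, s5→{s3, s4}, s6→{s1}; union {s1, s2, s3, s4, s5, s6}; ε-closure = {s0, s1, s2, s3, s4, s5, s6}.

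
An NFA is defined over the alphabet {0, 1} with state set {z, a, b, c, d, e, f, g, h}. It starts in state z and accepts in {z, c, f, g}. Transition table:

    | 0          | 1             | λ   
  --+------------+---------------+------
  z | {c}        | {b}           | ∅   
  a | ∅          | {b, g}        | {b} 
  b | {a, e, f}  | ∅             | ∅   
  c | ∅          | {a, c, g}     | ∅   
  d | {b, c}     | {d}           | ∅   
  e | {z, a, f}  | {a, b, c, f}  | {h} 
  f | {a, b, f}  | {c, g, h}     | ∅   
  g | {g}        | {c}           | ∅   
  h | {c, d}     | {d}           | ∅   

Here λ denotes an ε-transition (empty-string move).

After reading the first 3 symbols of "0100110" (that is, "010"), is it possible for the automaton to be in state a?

Start in {z}.
Read '0': {z} → {c}.
Read '1': {c} → {a, b, c, g}.
Read '0': {a, b, c, g} → {a, b, e, f, g, h}.
State a is in {a, b, e, f, g, h}.

Yes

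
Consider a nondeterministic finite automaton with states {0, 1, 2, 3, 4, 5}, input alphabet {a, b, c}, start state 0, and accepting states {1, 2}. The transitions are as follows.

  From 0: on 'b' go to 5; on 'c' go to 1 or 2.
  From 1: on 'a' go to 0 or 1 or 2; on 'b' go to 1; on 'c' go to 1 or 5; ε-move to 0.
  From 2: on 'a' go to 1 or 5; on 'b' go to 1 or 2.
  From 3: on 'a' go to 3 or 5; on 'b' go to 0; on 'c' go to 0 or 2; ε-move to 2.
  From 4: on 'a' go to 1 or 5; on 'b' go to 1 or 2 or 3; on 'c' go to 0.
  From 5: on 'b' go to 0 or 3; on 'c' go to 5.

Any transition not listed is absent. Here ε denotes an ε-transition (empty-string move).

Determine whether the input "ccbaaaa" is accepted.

Start in {0}.
Read 'c': {0} → {0, 1, 2}.
Read 'c': {0, 1, 2} → {0, 1, 2, 5}.
Read 'b': {0, 1, 2, 5} → {0, 1, 2, 3, 5}.
Read 'a': {0, 1, 2, 3, 5} → {0, 1, 2, 3, 5}.
Read 'a': {0, 1, 2, 3, 5} → {0, 1, 2, 3, 5}.
Read 'a': {0, 1, 2, 3, 5} → {0, 1, 2, 3, 5}.
Read 'a': {0, 1, 2, 3, 5} → {0, 1, 2, 3, 5}.
The final set {0, 1, 2, 3, 5} contains the accepting states 1, 2.

Yes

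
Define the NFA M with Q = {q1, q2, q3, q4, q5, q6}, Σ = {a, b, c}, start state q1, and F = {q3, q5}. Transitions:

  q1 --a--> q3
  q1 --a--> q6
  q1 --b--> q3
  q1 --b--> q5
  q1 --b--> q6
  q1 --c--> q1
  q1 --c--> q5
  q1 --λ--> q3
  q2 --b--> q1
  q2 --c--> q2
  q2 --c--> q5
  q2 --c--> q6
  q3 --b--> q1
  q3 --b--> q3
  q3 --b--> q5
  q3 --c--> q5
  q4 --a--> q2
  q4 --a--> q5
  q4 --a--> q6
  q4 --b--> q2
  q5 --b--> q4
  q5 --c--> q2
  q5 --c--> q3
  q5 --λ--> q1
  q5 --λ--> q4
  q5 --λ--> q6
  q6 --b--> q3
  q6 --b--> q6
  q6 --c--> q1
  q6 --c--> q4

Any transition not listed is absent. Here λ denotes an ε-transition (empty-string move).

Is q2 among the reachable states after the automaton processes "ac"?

No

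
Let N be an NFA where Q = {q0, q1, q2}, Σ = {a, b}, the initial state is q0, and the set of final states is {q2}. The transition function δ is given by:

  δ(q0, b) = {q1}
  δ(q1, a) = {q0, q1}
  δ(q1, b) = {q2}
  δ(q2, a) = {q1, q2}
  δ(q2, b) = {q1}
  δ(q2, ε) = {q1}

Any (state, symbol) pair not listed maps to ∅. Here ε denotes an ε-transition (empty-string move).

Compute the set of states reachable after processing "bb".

{q1, q2}

Start in {q0}.
Read 'b': {q0} → {q1}.
Read 'b': {q1} → {q1, q2}.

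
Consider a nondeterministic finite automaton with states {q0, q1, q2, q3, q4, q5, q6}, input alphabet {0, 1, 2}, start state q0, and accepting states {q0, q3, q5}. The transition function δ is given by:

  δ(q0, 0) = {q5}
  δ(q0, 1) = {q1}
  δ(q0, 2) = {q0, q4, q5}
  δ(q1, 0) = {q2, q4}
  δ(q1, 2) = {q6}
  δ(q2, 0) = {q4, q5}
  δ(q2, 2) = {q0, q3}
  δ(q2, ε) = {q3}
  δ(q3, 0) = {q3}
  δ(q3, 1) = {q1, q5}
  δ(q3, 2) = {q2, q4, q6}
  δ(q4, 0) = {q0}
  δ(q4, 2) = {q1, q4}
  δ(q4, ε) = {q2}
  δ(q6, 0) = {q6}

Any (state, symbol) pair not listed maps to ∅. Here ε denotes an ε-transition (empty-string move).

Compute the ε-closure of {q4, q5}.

Begin with {q4, q5}.
ε-move q4 → q2; add q2.
ε-move q2 → q3; add q3.

{q2, q3, q4, q5}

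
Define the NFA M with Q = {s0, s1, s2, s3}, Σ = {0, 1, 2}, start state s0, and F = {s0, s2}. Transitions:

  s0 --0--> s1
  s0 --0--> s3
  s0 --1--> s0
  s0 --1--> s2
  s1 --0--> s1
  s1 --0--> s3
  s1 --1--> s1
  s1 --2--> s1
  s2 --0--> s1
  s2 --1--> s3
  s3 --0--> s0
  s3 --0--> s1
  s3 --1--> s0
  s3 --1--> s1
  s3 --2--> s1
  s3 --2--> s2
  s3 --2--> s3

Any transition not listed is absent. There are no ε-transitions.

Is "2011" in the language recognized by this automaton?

No

Start in {s0}.
Read '2': s0→∅; now ∅.
The set is empty and remains empty for the remaining 3 symbols.
The final set ∅ contains no accepting state.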